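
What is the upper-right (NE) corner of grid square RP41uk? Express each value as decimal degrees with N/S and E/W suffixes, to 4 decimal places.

61.4583° N, 169.7500° E

Field R=17, P=15: +17·20° lon, +15·10° lat → SW at lon 160°, lat 60°.
Square 4, 1: +4·2° lon, +1·1° lat → SW at lon 168°, lat 61°.
Subsquare u=20, k=10: +20·0.0833333° lon, +10·0.0416667° lat → SW at lon 169.667°, lat 61.4167°.
Cell spans 0.0833333° lon × 0.0416667° lat. NE corner is SW corner plus one full cell.
latitude 61.4583° N, longitude 169.7500° E.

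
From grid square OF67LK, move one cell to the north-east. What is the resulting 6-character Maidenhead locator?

Longitude subsquare l = 11; +1 → 12 = m.
Latitude subsquare k = 10; +1 → 11 = l.

OF67ml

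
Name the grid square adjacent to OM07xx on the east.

OM17ax

Longitude subsquare x = 23; +1 → 24, wraps to 0 = a, carry into square.
Longitude square 0; +1 → 1.
The latitude characters are unchanged.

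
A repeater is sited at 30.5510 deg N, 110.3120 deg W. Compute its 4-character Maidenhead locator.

DM40

Add 180° to longitude and 90° to latitude: 69.69, 120.55.
Field: 69.69/20 → 3 → D, 120.55/10 → 12 → M; chars DM.
Square: 9.69/2 → 4, 0.55/1 → 0; chars 40.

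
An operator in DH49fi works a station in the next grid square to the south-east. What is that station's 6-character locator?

Longitude subsquare f = 5; +1 → 6 = g.
Latitude subsquare i = 8; −1 → 7 = h.

DH49gh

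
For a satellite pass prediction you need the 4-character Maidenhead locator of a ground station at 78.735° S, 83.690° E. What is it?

NB11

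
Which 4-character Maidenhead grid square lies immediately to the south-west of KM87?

Longitude square 8; −1 → 7.
Latitude square 7; −1 → 6.

KM76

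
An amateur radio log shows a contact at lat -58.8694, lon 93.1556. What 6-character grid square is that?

Add 180° to longitude and 90° to latitude: 273.1556, 31.1306.
Field (20°×10°, letters A–R): 273.1556/20 → 13 → N, 31.1306/10 → 3 → D; chars ND.
Square (2°×1°, digits 0–9): 13.1556/2 → 6, 1.1306/1 → 1; chars 61.
Subsquare (5′×2.5′, letters a–x): 1.1556/0.0833333 → 13 → n, 0.1306/0.0416667 → 3 → d; chars nd.

ND61nd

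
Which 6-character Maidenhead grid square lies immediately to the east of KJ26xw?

Longitude subsquare x = 23; +1 → 24, wraps to 0 = a, carry into square.
Longitude square 2; +1 → 3.
The latitude characters are unchanged.

KJ36aw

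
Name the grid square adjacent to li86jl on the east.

Longitude subsquare j = 9; +1 → 10 = k.
The latitude characters are unchanged.

LI86kl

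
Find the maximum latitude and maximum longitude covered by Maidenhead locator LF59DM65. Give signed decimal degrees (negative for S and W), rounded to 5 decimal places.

Field L=11, F=5: +11·20° lon, +5·10° lat → SW at lon 40°, lat -40°.
Square 5, 9: +5·2° lon, +9·1° lat → SW at lon 50°, lat -31°.
Subsquare d=3, m=12: +3·0.0833333° lon, +12·0.0416667° lat → SW at lon 50.25°, lat -30.5°.
Extended square 6, 5: +6·0.00833333° lon, +5·0.00416667° lat → SW at lon 50.3°, lat -30.4792°.
Cell spans 0.00833333° lon × 0.00416667° lat. NE corner is SW corner plus one full cell.
latitude -30.47500, longitude 50.30833.

-30.47500, 50.30833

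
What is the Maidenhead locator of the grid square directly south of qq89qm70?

QQ89ql79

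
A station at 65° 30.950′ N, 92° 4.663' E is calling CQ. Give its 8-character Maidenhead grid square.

Offset from 180°W / 90°S: lon 272.07772°, lat 155.51583°.
Field: 272.07772/20 → 13 → N, 155.51583/10 → 15 → P; chars NP.
Square: 12.07772/2 → 6, 5.51583/1 → 5; chars 65.
Subsquare: 0.07772/0.0833333 → 0 → a, 0.51583/0.0416667 → 12 → m; chars am.
Extended square: 0.07772/0.00833333 → 9, 0.01583/0.00416667 → 3; chars 93.

NP65am93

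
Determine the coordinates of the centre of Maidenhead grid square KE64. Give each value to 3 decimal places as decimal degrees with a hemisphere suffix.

Field K=10, E=4: +10·20° lon, +4·10° lat → SW at lon 20°, lat -50°.
Square 6, 4: +6·2° lon, +4·1° lat → SW at lon 32°, lat -46°.
Cell spans 2° lon × 1° lat. Centre is SW corner plus half of each.
latitude 45.500° S, longitude 33.000° E.

45.500° S, 33.000° E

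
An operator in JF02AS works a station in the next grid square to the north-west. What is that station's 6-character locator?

IF92xt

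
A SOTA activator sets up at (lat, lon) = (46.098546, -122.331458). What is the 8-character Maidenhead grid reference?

CN86uc03

Shift to the Maidenhead origin (180°W, 90°S): lon 57.66854, lat 136.09855.
Field: 57.66854/20 → 2 → C, 136.09855/10 → 13 → N; chars CN.
Square: 17.66854/2 → 8, 6.09855/1 → 6; chars 86.
Subsquare: 1.66854/0.0833333 → 20 → u, 0.09855/0.0416667 → 2 → c; chars uc.
Extended square: 0.00188/0.00833333 → 0, 0.01521/0.00416667 → 3; chars 03.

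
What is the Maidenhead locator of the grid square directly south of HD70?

Latitude square 0; −1 → -1, wraps to 9, carry into field.
Latitude field D = 3; −1 → 2 = C.
The longitude characters are unchanged.

HC79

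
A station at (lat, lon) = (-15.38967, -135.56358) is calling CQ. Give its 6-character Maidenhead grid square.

Offset from 180°W / 90°S: lon 44.4364°, lat 74.6103°.
Field: 44.4364/20 → 2 → C, 74.6103/10 → 7 → H; chars CH.
Square: 4.4364/2 → 2, 4.6103/1 → 4; chars 24.
Subsquare: 0.4364/0.0833333 → 5 → f, 0.6103/0.0416667 → 14 → o; chars fo.

CH24fo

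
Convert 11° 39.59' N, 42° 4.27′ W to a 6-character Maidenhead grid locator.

GK81xp

Shift to the Maidenhead origin (180°W, 90°S): lon 137.9288, lat 101.6598.
Field: 137.9288/20 → 6 → G, 101.6598/10 → 10 → K; chars GK.
Square: 17.9288/2 → 8, 1.6598/1 → 1; chars 81.
Subsquare: 1.9288/0.0833333 → 23 → x, 0.6598/0.0416667 → 15 → p; chars xp.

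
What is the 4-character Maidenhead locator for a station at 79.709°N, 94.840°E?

NQ79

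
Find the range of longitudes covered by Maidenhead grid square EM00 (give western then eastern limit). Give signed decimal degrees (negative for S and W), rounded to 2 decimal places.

-100.00, -98.00

Field E=4, M=12: +4·20° lon, +12·10° lat → SW at lon -100°, lat 30°.
Square 0, 0: +0·2° lon, +0·1° lat → SW at lon -100°, lat 30°.
Cell spans 2° lon × 1° lat.
west -100.00, east -98.00.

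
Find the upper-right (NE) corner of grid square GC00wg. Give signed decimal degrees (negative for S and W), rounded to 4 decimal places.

Field G=6, C=2: +6·20° lon, +2·10° lat → SW at lon -60°, lat -70°.
Square 0, 0: +0·2° lon, +0·1° lat → SW at lon -60°, lat -70°.
Subsquare w=22, g=6: +22·0.0833333° lon, +6·0.0416667° lat → SW at lon -58.1667°, lat -69.75°.
Cell spans 0.0833333° lon × 0.0416667° lat. NE corner is SW corner plus one full cell.
latitude -69.7083, longitude -58.0833.

-69.7083, -58.0833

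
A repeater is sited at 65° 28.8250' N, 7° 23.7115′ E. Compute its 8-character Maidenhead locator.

Add 180° to longitude and 90° to latitude: 187.39519, 155.48042.
Field: lon ⌊187.39519/20⌋ = 9 → J; lat ⌊155.48042/10⌋ = 15 → P.
Square: lon ⌊7.39519/2⌋ = 3; lat ⌊5.48042/1⌋ = 5.
Subsquare: lon ⌊1.39519/0.0833333⌋ = 16 → q; lat ⌊0.48042/0.0416667⌋ = 11 → l.
Extended square: lon ⌊0.06186/0.00833333⌋ = 7; lat ⌊0.02208/0.00416667⌋ = 5.

JP35ql75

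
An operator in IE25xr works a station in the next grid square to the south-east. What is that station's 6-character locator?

IE35aq

Longitude subsquare x = 23; +1 → 24, wraps to 0 = a, carry into square.
Longitude square 2; +1 → 3.
Latitude subsquare r = 17; −1 → 16 = q.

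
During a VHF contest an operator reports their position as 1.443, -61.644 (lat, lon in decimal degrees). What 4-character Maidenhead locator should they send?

Add 180° to longitude and 90° to latitude: 118.36, 91.44.
Field: lon ⌊118.36/20⌋ = 5 → F; lat ⌊91.44/10⌋ = 9 → J.
Square: lon ⌊18.36/2⌋ = 9; lat ⌊1.44/1⌋ = 1.

FJ91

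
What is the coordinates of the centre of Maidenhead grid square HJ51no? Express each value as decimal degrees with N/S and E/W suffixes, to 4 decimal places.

1.6042° N, 28.8750° W

Field H=7, J=9: +7·20° lon, +9·10° lat → SW at lon -40°, lat 0°.
Square 5, 1: +5·2° lon, +1·1° lat → SW at lon -30°, lat 1°.
Subsquare n=13, o=14: +13·0.0833333° lon, +14·0.0416667° lat → SW at lon -28.9167°, lat 1.58333°.
Cell spans 0.0833333° lon × 0.0416667° lat. Centre is SW corner plus half of each.
latitude 1.6042° N, longitude 28.8750° W.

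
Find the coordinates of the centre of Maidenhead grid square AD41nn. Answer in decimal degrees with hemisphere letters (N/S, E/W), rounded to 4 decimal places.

58.4375° S, 170.8750° W

Field A=0, D=3: +0·20° lon, +3·10° lat → SW at lon -180°, lat -60°.
Square 4, 1: +4·2° lon, +1·1° lat → SW at lon -172°, lat -59°.
Subsquare n=13, n=13: +13·0.0833333° lon, +13·0.0416667° lat → SW at lon -170.917°, lat -58.4583°.
Cell spans 0.0833333° lon × 0.0416667° lat. Centre is SW corner plus half of each.
latitude 58.4375° S, longitude 170.8750° W.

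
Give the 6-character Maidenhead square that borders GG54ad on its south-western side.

Longitude subsquare a = 0; −1 → -1, wraps to 23 = x, carry into square.
Longitude square 5; −1 → 4.
Latitude subsquare d = 3; −1 → 2 = c.

GG44xc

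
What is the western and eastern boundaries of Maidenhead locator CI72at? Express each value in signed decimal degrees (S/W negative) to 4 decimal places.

-126.0000, -125.9167

Field C=2, I=8: +2·20° lon, +8·10° lat → SW at lon -140°, lat -10°.
Square 7, 2: +7·2° lon, +2·1° lat → SW at lon -126°, lat -8°.
Subsquare a=0, t=19: +0·0.0833333° lon, +19·0.0416667° lat → SW at lon -126°, lat -7.20833°.
Cell spans 0.0833333° lon × 0.0416667° lat.
west -126.0000, east -125.9167.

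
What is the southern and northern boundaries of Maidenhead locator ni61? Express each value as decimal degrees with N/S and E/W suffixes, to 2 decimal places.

Field N=13, I=8: +13·20° lon, +8·10° lat → SW at lon 80°, lat -10°.
Square 6, 1: +6·2° lon, +1·1° lat → SW at lon 92°, lat -9°.
Cell spans 2° lon × 1° lat.
south 9.00° S, north 8.00° S.

9.00° S, 8.00° S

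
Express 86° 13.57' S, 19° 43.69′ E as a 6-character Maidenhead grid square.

JA93us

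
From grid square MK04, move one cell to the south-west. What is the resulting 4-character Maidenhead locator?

Longitude square 0; −1 → -1, wraps to 9, carry into field.
Longitude field M = 12; −1 → 11 = L.
Latitude square 4; −1 → 3.

LK93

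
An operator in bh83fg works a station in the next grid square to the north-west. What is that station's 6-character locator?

Longitude subsquare f = 5; −1 → 4 = e.
Latitude subsquare g = 6; +1 → 7 = h.

BH83eh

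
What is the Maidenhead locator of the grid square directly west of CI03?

Longitude square 0; −1 → -1, wraps to 9, carry into field.
Longitude field C = 2; −1 → 1 = B.
The latitude characters are unchanged.

BI93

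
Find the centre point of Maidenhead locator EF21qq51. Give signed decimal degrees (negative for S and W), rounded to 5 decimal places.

-38.32708, -94.62083

Field E=4, F=5: +4·20° lon, +5·10° lat → SW at lon -100°, lat -40°.
Square 2, 1: +2·2° lon, +1·1° lat → SW at lon -96°, lat -39°.
Subsquare q=16, q=16: +16·0.0833333° lon, +16·0.0416667° lat → SW at lon -94.6667°, lat -38.3333°.
Extended square 5, 1: +5·0.00833333° lon, +1·0.00416667° lat → SW at lon -94.625°, lat -38.3292°.
Cell spans 0.00833333° lon × 0.00416667° lat. Centre is SW corner plus half of each.
latitude -38.32708, longitude -94.62083.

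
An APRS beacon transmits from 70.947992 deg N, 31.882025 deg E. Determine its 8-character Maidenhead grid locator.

Add 180° to longitude and 90° to latitude: 211.88202, 160.94799.
Field: 211.88202/20 → 10 → K, 160.94799/10 → 16 → Q; chars KQ.
Square: 11.88202/2 → 5, 0.94799/1 → 0; chars 50.
Subsquare: 1.88202/0.0833333 → 22 → w, 0.94799/0.0416667 → 22 → w; chars ww.
Extended square: 0.04869/0.00833333 → 5, 0.03133/0.00416667 → 7; chars 57.

KQ50ww57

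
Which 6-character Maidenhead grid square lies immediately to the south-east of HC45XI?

HC55ah

Longitude subsquare x = 23; +1 → 24, wraps to 0 = a, carry into square.
Longitude square 4; +1 → 5.
Latitude subsquare i = 8; −1 → 7 = h.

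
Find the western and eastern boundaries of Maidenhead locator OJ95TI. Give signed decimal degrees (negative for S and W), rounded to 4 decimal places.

119.5833, 119.6667

Field O=14, J=9: +14·20° lon, +9·10° lat → SW at lon 100°, lat 0°.
Square 9, 5: +9·2° lon, +5·1° lat → SW at lon 118°, lat 5°.
Subsquare t=19, i=8: +19·0.0833333° lon, +8·0.0416667° lat → SW at lon 119.583°, lat 5.33333°.
Cell spans 0.0833333° lon × 0.0416667° lat.
west 119.5833, east 119.6667.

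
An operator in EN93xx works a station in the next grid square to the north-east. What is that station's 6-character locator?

Longitude subsquare x = 23; +1 → 24, wraps to 0 = a, carry into square.
Longitude square 9; +1 → 10, wraps to 0, carry into field.
Longitude field E = 4; +1 → 5 = F.
Latitude subsquare x = 23; +1 → 24, wraps to 0 = a, carry into square.
Latitude square 3; +1 → 4.

FN04aa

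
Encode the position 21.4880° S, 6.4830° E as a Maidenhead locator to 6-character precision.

Add 180° to longitude and 90° to latitude: 186.4830, 68.5120.
Field: 186.4830/20 → 9 → J, 68.5120/10 → 6 → G; chars JG.
Square: 6.4830/2 → 3, 8.5120/1 → 8; chars 38.
Subsquare: 0.4830/0.0833333 → 5 → f, 0.5120/0.0416667 → 12 → m; chars fm.

JG38fm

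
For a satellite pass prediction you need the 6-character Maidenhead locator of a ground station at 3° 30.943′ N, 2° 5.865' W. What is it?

IJ83wm

Add 180° to longitude and 90° to latitude: 177.9023, 93.5157.
Field (20°×10°, letters A–R): 177.9023/20 → 8 → I, 93.5157/10 → 9 → J; chars IJ.
Square (2°×1°, digits 0–9): 17.9023/2 → 8, 3.5157/1 → 3; chars 83.
Subsquare (5′×2.5′, letters a–x): 1.9023/0.0833333 → 22 → w, 0.5157/0.0416667 → 12 → m; chars wm.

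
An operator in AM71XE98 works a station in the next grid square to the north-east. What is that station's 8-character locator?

Longitude extended square 9; +1 → 10, wraps to 0, carry into subsquare.
Longitude subsquare x = 23; +1 → 24, wraps to 0 = a, carry into square.
Longitude square 7; +1 → 8.
Latitude extended square 8; +1 → 9.

AM81ae09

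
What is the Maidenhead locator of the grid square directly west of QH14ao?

QH04xo

Longitude subsquare a = 0; −1 → -1, wraps to 23 = x, carry into square.
Longitude square 1; −1 → 0.
The latitude characters are unchanged.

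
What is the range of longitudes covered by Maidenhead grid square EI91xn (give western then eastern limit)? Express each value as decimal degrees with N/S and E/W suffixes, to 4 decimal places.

Field E=4, I=8: +4·20° lon, +8·10° lat → SW at lon -100°, lat -10°.
Square 9, 1: +9·2° lon, +1·1° lat → SW at lon -82°, lat -9°.
Subsquare x=23, n=13: +23·0.0833333° lon, +13·0.0416667° lat → SW at lon -80.0833°, lat -8.45833°.
Cell spans 0.0833333° lon × 0.0416667° lat.
west 80.0833° W, east 80.0000° W.

80.0833° W, 80.0000° W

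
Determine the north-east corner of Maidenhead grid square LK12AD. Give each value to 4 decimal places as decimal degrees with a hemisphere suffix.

Field L=11, K=10: +11·20° lon, +10·10° lat → SW at lon 40°, lat 10°.
Square 1, 2: +1·2° lon, +2·1° lat → SW at lon 42°, lat 12°.
Subsquare a=0, d=3: +0·0.0833333° lon, +3·0.0416667° lat → SW at lon 42°, lat 12.125°.
Cell spans 0.0833333° lon × 0.0416667° lat. NE corner is SW corner plus one full cell.
latitude 12.1667° N, longitude 42.0833° E.

12.1667° N, 42.0833° E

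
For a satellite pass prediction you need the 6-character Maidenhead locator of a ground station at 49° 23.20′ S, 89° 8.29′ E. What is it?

Add 180° to longitude and 90° to latitude: 269.1382, 40.6133.
Field (20°×10°, letters A–R): lon ⌊269.1382/20⌋ = 13 → N; lat ⌊40.6133/10⌋ = 4 → E.
Square (2°×1°, digits 0–9): lon ⌊9.1382/2⌋ = 4; lat ⌊0.6133/1⌋ = 0.
Subsquare (5′×2.5′, letters a–x): lon ⌊1.1382/0.0833333⌋ = 13 → n; lat ⌊0.6133/0.0416667⌋ = 14 → o.

NE40no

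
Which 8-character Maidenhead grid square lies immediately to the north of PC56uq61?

PC56uq62

Latitude extended square 1; +1 → 2.
The longitude characters are unchanged.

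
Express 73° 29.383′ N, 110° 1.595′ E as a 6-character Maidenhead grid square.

OQ53al

Add 180° to longitude and 90° to latitude: 290.0266, 163.4897.
Field (20°×10°, letters A–R): lon ⌊290.0266/20⌋ = 14 → O; lat ⌊163.4897/10⌋ = 16 → Q.
Square (2°×1°, digits 0–9): lon ⌊10.0266/2⌋ = 5; lat ⌊3.4897/1⌋ = 3.
Subsquare (5′×2.5′, letters a–x): lon ⌊0.0266/0.0833333⌋ = 0 → a; lat ⌊0.4897/0.0416667⌋ = 11 → l.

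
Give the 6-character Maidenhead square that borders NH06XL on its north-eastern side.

NH16am

Longitude subsquare x = 23; +1 → 24, wraps to 0 = a, carry into square.
Longitude square 0; +1 → 1.
Latitude subsquare l = 11; +1 → 12 = m.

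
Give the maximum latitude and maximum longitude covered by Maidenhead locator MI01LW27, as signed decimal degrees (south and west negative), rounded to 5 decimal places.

Field M=12, I=8: +12·20° lon, +8·10° lat → SW at lon 60°, lat -10°.
Square 0, 1: +0·2° lon, +1·1° lat → SW at lon 60°, lat -9°.
Subsquare l=11, w=22: +11·0.0833333° lon, +22·0.0416667° lat → SW at lon 60.9167°, lat -8.08333°.
Extended square 2, 7: +2·0.00833333° lon, +7·0.00416667° lat → SW at lon 60.9333°, lat -8.05417°.
Cell spans 0.00833333° lon × 0.00416667° lat. NE corner is SW corner plus one full cell.
latitude -8.05000, longitude 60.94167.

-8.05000, 60.94167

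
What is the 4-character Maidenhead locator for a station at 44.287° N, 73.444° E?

Shift to the Maidenhead origin (180°W, 90°S): lon 253.44, lat 134.29.
Field: lon ⌊253.44/20⌋ = 12 → M; lat ⌊134.29/10⌋ = 13 → N.
Square: lon ⌊13.44/2⌋ = 6; lat ⌊4.29/1⌋ = 4.

MN64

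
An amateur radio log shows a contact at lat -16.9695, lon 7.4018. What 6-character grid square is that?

Shift to the Maidenhead origin (180°W, 90°S): lon 187.4018, lat 73.0305.
Field (20°×10°, letters A–R): lon ⌊187.4018/20⌋ = 9 → J; lat ⌊73.0305/10⌋ = 7 → H.
Square (2°×1°, digits 0–9): lon ⌊7.4018/2⌋ = 3; lat ⌊3.0305/1⌋ = 3.
Subsquare (5′×2.5′, letters a–x): lon ⌊1.4018/0.0833333⌋ = 16 → q; lat ⌊0.0305/0.0416667⌋ = 0 → a.

JH33qa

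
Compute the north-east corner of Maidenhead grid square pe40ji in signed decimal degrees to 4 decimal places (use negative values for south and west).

-49.6250, 128.8333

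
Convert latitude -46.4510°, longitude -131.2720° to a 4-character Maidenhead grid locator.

Offset from 180°W / 90°S: lon 48.73°, lat 43.55°.
Field: 48.73/20 → 2 → C, 43.55/10 → 4 → E; chars CE.
Square: 8.73/2 → 4, 3.55/1 → 3; chars 43.

CE43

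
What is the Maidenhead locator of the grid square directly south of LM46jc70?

LM46jb79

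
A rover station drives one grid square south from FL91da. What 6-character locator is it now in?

FL90dx

Latitude subsquare a = 0; −1 → -1, wraps to 23 = x, carry into square.
Latitude square 1; −1 → 0.
The longitude characters are unchanged.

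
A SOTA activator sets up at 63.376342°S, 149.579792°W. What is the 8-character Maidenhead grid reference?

BC56fo09

Shift to the Maidenhead origin (180°W, 90°S): lon 30.42021, lat 26.62366.
Field: lon ⌊30.42021/20⌋ = 1 → B; lat ⌊26.62366/10⌋ = 2 → C.
Square: lon ⌊10.42021/2⌋ = 5; lat ⌊6.62366/1⌋ = 6.
Subsquare: lon ⌊0.42021/0.0833333⌋ = 5 → f; lat ⌊0.62366/0.0416667⌋ = 14 → o.
Extended square: lon ⌊0.00354/0.00833333⌋ = 0; lat ⌊0.04032/0.00416667⌋ = 9.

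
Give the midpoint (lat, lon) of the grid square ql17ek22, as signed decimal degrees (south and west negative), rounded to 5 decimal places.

27.42708, 142.35417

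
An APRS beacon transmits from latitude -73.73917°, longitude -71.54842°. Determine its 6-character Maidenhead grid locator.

FB46fg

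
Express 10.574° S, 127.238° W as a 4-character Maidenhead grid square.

Add 180° to longitude and 90° to latitude: 52.76, 79.43.
Field (20°×10°, letters A–R): 52.76/20 → 2 → C, 79.43/10 → 7 → H; chars CH.
Square (2°×1°, digits 0–9): 12.76/2 → 6, 9.43/1 → 9; chars 69.

CH69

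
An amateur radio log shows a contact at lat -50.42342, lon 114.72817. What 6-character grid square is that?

OD79in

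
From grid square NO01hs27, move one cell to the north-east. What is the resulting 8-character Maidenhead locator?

NO01hs38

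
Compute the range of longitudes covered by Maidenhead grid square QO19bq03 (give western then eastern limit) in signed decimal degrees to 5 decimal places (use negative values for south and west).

142.08333, 142.09167

Field Q=16, O=14: +16·20° lon, +14·10° lat → SW at lon 140°, lat 50°.
Square 1, 9: +1·2° lon, +9·1° lat → SW at lon 142°, lat 59°.
Subsquare b=1, q=16: +1·0.0833333° lon, +16·0.0416667° lat → SW at lon 142.083°, lat 59.6667°.
Extended square 0, 3: +0·0.00833333° lon, +3·0.00416667° lat → SW at lon 142.083°, lat 59.6792°.
Cell spans 0.00833333° lon × 0.00416667° lat.
west 142.08333, east 142.09167.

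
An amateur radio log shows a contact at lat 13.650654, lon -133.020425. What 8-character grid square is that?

Shift to the Maidenhead origin (180°W, 90°S): lon 46.97958, lat 103.65065.
Field: lon ⌊46.97958/20⌋ = 2 → C; lat ⌊103.65065/10⌋ = 10 → K.
Square: lon ⌊6.97958/2⌋ = 3; lat ⌊3.65065/1⌋ = 3.
Subsquare: lon ⌊0.97958/0.0833333⌋ = 11 → l; lat ⌊0.65065/0.0416667⌋ = 15 → p.
Extended square: lon ⌊0.06291/0.00833333⌋ = 7; lat ⌊0.02565/0.00416667⌋ = 6.

CK33lp76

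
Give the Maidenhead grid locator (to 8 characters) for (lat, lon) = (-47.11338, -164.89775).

AE72nv22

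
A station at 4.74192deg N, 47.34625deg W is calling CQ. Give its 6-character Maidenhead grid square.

GJ64hr

Add 180° to longitude and 90° to latitude: 132.6538, 94.7419.
Field: 132.6538/20 → 6 → G, 94.7419/10 → 9 → J; chars GJ.
Square: 12.6538/2 → 6, 4.7419/1 → 4; chars 64.
Subsquare: 0.6538/0.0833333 → 7 → h, 0.7419/0.0416667 → 17 → r; chars hr.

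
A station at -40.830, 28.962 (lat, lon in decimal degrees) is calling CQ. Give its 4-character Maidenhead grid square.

Shift to the Maidenhead origin (180°W, 90°S): lon 208.96, lat 49.17.
Field: 208.96/20 → 10 → K, 49.17/10 → 4 → E; chars KE.
Square: 8.96/2 → 4, 9.17/1 → 9; chars 49.

KE49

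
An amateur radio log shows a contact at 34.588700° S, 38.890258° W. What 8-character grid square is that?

Add 180° to longitude and 90° to latitude: 141.10974, 55.41130.
Field (20°×10°, letters A–R): lon ⌊141.10974/20⌋ = 7 → H; lat ⌊55.41130/10⌋ = 5 → F.
Square (2°×1°, digits 0–9): lon ⌊1.10974/2⌋ = 0; lat ⌊5.41130/1⌋ = 5.
Subsquare (5′×2.5′, letters a–x): lon ⌊1.10974/0.0833333⌋ = 13 → n; lat ⌊0.41130/0.0416667⌋ = 9 → j.
Extended square (30″×15″, digits 0–9): lon ⌊0.02641/0.00833333⌋ = 3; lat ⌊0.03630/0.00416667⌋ = 8.

HF05nj38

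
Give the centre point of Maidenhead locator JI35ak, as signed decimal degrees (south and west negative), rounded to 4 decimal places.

-4.5625, 6.0417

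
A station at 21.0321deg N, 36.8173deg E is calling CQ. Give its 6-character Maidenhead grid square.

KL81ja

Shift to the Maidenhead origin (180°W, 90°S): lon 216.8173, lat 111.0321.
Field: 216.8173/20 → 10 → K, 111.0321/10 → 11 → L; chars KL.
Square: 16.8173/2 → 8, 1.0321/1 → 1; chars 81.
Subsquare: 0.8173/0.0833333 → 9 → j, 0.0321/0.0416667 → 0 → a; chars ja.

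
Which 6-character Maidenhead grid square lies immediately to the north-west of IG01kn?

IG01jo

Longitude subsquare k = 10; −1 → 9 = j.
Latitude subsquare n = 13; +1 → 14 = o.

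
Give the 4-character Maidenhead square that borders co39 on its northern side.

CP30

Latitude square 9; +1 → 10, wraps to 0, carry into field.
Latitude field O = 14; +1 → 15 = P.
The longitude characters are unchanged.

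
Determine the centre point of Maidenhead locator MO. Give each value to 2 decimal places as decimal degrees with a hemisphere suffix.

Field M=12, O=14: +12·20° lon, +14·10° lat → SW at lon 60°, lat 50°.
Cell spans 20° lon × 10° lat. Centre is SW corner plus half of each.
latitude 55.00° N, longitude 70.00° E.

55.00° N, 70.00° E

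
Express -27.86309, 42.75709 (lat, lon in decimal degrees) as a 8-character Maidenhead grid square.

Offset from 180°W / 90°S: lon 222.75709°, lat 62.13691°.
Field: lon ⌊222.75709/20⌋ = 11 → L; lat ⌊62.13691/10⌋ = 6 → G.
Square: lon ⌊2.75709/2⌋ = 1; lat ⌊2.13691/1⌋ = 2.
Subsquare: lon ⌊0.75709/0.0833333⌋ = 9 → j; lat ⌊0.13691/0.0416667⌋ = 3 → d.
Extended square: lon ⌊0.00709/0.00833333⌋ = 0; lat ⌊0.01191/0.00416667⌋ = 2.

LG12jd02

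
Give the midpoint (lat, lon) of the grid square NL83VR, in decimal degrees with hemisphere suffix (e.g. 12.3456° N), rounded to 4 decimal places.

23.7292° N, 97.7917° E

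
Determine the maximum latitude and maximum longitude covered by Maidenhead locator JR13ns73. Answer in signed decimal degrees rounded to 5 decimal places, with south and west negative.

83.76667, 3.15000

Field J=9, R=17: +9·20° lon, +17·10° lat → SW at lon 0°, lat 80°.
Square 1, 3: +1·2° lon, +3·1° lat → SW at lon 2°, lat 83°.
Subsquare n=13, s=18: +13·0.0833333° lon, +18·0.0416667° lat → SW at lon 3.08333°, lat 83.75°.
Extended square 7, 3: +7·0.00833333° lon, +3·0.00416667° lat → SW at lon 3.14167°, lat 83.7625°.
Cell spans 0.00833333° lon × 0.00416667° lat. NE corner is SW corner plus one full cell.
latitude 83.76667, longitude 3.15000.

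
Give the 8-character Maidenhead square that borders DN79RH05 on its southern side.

Latitude extended square 5; −1 → 4.
The longitude characters are unchanged.

DN79rh04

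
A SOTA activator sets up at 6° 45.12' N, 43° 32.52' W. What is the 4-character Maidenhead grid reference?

Offset from 180°W / 90°S: lon 136.46°, lat 96.75°.
Field: lon ⌊136.46/20⌋ = 6 → G; lat ⌊96.75/10⌋ = 9 → J.
Square: lon ⌊16.46/2⌋ = 8; lat ⌊6.75/1⌋ = 6.

GJ86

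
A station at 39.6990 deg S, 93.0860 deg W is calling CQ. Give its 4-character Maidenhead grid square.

EF30

Shift to the Maidenhead origin (180°W, 90°S): lon 86.91, lat 50.30.
Field (20°×10°, letters A–R): 86.91/20 → 4 → E, 50.30/10 → 5 → F; chars EF.
Square (2°×1°, digits 0–9): 6.91/2 → 3, 0.30/1 → 0; chars 30.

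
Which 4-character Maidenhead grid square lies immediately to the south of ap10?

AO19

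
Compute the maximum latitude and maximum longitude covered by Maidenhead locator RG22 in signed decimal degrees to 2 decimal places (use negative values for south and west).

Field R=17, G=6: +17·20° lon, +6·10° lat → SW at lon 160°, lat -30°.
Square 2, 2: +2·2° lon, +2·1° lat → SW at lon 164°, lat -28°.
Cell spans 2° lon × 1° lat. NE corner is SW corner plus one full cell.
latitude -27.00, longitude 166.00.

-27.00, 166.00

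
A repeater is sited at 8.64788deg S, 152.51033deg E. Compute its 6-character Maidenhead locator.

QI61gi

Add 180° to longitude and 90° to latitude: 332.5103, 81.3521.
Field: 332.5103/20 → 16 → Q, 81.3521/10 → 8 → I; chars QI.
Square: 12.5103/2 → 6, 1.3521/1 → 1; chars 61.
Subsquare: 0.5103/0.0833333 → 6 → g, 0.3521/0.0416667 → 8 → i; chars gi.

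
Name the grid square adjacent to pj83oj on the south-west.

PJ83ni

Longitude subsquare o = 14; −1 → 13 = n.
Latitude subsquare j = 9; −1 → 8 = i.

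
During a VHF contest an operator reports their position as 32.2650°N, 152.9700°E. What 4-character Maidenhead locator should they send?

Offset from 180°W / 90°S: lon 332.97°, lat 122.27°.
Field: lon ⌊332.97/20⌋ = 16 → Q; lat ⌊122.27/10⌋ = 12 → M.
Square: lon ⌊12.97/2⌋ = 6; lat ⌊2.27/1⌋ = 2.

QM62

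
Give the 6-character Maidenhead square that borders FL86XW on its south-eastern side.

Longitude subsquare x = 23; +1 → 24, wraps to 0 = a, carry into square.
Longitude square 8; +1 → 9.
Latitude subsquare w = 22; −1 → 21 = v.

FL96av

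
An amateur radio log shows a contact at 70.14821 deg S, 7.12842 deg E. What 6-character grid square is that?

Add 180° to longitude and 90° to latitude: 187.1284, 19.8518.
Field: lon ⌊187.1284/20⌋ = 9 → J; lat ⌊19.8518/10⌋ = 1 → B.
Square: lon ⌊7.1284/2⌋ = 3; lat ⌊9.8518/1⌋ = 9.
Subsquare: lon ⌊1.1284/0.0833333⌋ = 13 → n; lat ⌊0.8518/0.0416667⌋ = 20 → u.

JB39nu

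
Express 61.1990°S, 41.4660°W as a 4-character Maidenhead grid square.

GC98

Shift to the Maidenhead origin (180°W, 90°S): lon 138.53, lat 28.80.
Field: lon ⌊138.53/20⌋ = 6 → G; lat ⌊28.80/10⌋ = 2 → C.
Square: lon ⌊18.53/2⌋ = 9; lat ⌊8.80/1⌋ = 8.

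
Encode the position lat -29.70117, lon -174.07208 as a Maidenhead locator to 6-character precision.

Add 180° to longitude and 90° to latitude: 5.9279, 60.2988.
Field (20°×10°, letters A–R): 5.9279/20 → 0 → A, 60.2988/10 → 6 → G; chars AG.
Square (2°×1°, digits 0–9): 5.9279/2 → 2, 0.2988/1 → 0; chars 20.
Subsquare (5′×2.5′, letters a–x): 1.9279/0.0833333 → 23 → x, 0.2988/0.0416667 → 7 → h; chars xh.

AG20xh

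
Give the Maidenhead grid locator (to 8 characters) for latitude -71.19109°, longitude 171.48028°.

Shift to the Maidenhead origin (180°W, 90°S): lon 351.48028, lat 18.80891.
Field (20°×10°, letters A–R): 351.48028/20 → 17 → R, 18.80891/10 → 1 → B; chars RB.
Square (2°×1°, digits 0–9): 11.48028/2 → 5, 8.80891/1 → 8; chars 58.
Subsquare (5′×2.5′, letters a–x): 1.48028/0.0833333 → 17 → r, 0.80891/0.0416667 → 19 → t; chars rt.
Extended square (30″×15″, digits 0–9): 0.06361/0.00833333 → 7, 0.01724/0.00416667 → 4; chars 74.

RB58rt74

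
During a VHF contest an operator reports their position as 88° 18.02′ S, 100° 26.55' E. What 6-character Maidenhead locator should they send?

Offset from 180°W / 90°S: lon 280.4425°, lat 1.6997°.
Field (20°×10°, letters A–R): 280.4425/20 → 14 → O, 1.6997/10 → 0 → A; chars OA.
Square (2°×1°, digits 0–9): 0.4425/2 → 0, 1.6997/1 → 1; chars 01.
Subsquare (5′×2.5′, letters a–x): 0.4425/0.0833333 → 5 → f, 0.6997/0.0416667 → 16 → q; chars fq.

OA01fq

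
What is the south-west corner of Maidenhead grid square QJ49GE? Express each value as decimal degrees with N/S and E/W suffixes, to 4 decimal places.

9.1667° N, 148.5000° E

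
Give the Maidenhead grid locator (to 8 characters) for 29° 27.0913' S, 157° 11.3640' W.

Add 180° to longitude and 90° to latitude: 22.81060, 60.54848.
Field: lon ⌊22.81060/20⌋ = 1 → B; lat ⌊60.54848/10⌋ = 6 → G.
Square: lon ⌊2.81060/2⌋ = 1; lat ⌊0.54848/1⌋ = 0.
Subsquare: lon ⌊0.81060/0.0833333⌋ = 9 → j; lat ⌊0.54848/0.0416667⌋ = 13 → n.
Extended square: lon ⌊0.06060/0.00833333⌋ = 7; lat ⌊0.00681/0.00416667⌋ = 1.

BG10jn71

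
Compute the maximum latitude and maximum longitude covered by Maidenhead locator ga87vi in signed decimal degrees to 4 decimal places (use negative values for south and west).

-82.6250, -42.1667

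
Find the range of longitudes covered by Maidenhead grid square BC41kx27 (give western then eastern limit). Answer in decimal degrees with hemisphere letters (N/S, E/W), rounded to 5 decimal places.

151.15000° W, 151.14167° W

Field B=1, C=2: +1·20° lon, +2·10° lat → SW at lon -160°, lat -70°.
Square 4, 1: +4·2° lon, +1·1° lat → SW at lon -152°, lat -69°.
Subsquare k=10, x=23: +10·0.0833333° lon, +23·0.0416667° lat → SW at lon -151.167°, lat -68.0417°.
Extended square 2, 7: +2·0.00833333° lon, +7·0.00416667° lat → SW at lon -151.15°, lat -68.0125°.
Cell spans 0.00833333° lon × 0.00416667° lat.
west 151.15000° W, east 151.14167° W.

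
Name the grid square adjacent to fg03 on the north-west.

Longitude square 0; −1 → -1, wraps to 9, carry into field.
Longitude field F = 5; −1 → 4 = E.
Latitude square 3; +1 → 4.

EG94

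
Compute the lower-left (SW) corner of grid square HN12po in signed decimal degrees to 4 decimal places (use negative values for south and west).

42.5833, -36.7500

Field H=7, N=13: +7·20° lon, +13·10° lat → SW at lon -40°, lat 40°.
Square 1, 2: +1·2° lon, +2·1° lat → SW at lon -38°, lat 42°.
Subsquare p=15, o=14: +15·0.0833333° lon, +14·0.0416667° lat → SW at lon -36.75°, lat 42.5833°.
latitude 42.5833, longitude -36.7500.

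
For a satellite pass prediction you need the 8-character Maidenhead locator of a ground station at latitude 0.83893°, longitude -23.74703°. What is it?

HJ80du01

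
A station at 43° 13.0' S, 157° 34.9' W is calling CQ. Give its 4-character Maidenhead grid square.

Add 180° to longitude and 90° to latitude: 22.42, 46.78.
Field (20°×10°, letters A–R): 22.42/20 → 1 → B, 46.78/10 → 4 → E; chars BE.
Square (2°×1°, digits 0–9): 2.42/2 → 1, 6.78/1 → 6; chars 16.

BE16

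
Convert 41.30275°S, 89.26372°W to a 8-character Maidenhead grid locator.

Shift to the Maidenhead origin (180°W, 90°S): lon 90.73628, lat 48.69725.
Field: 90.73628/20 → 4 → E, 48.69725/10 → 4 → E; chars EE.
Square: 10.73628/2 → 5, 8.69725/1 → 8; chars 58.
Subsquare: 0.73628/0.0833333 → 8 → i, 0.69725/0.0416667 → 16 → q; chars iq.
Extended square: 0.06961/0.00833333 → 8, 0.03058/0.00416667 → 7; chars 87.

EE58iq87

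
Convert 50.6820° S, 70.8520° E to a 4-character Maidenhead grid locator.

MD59

Shift to the Maidenhead origin (180°W, 90°S): lon 250.85, lat 39.32.
Field (20°×10°, letters A–R): 250.85/20 → 12 → M, 39.32/10 → 3 → D; chars MD.
Square (2°×1°, digits 0–9): 10.85/2 → 5, 9.32/1 → 9; chars 59.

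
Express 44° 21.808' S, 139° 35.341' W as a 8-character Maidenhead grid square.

Add 180° to longitude and 90° to latitude: 40.41098, 45.63653.
Field (20°×10°, letters A–R): lon ⌊40.41098/20⌋ = 2 → C; lat ⌊45.63653/10⌋ = 4 → E.
Square (2°×1°, digits 0–9): lon ⌊0.41098/2⌋ = 0; lat ⌊5.63653/1⌋ = 5.
Subsquare (5′×2.5′, letters a–x): lon ⌊0.41098/0.0833333⌋ = 4 → e; lat ⌊0.63653/0.0416667⌋ = 15 → p.
Extended square (30″×15″, digits 0–9): lon ⌊0.07765/0.00833333⌋ = 9; lat ⌊0.01153/0.00416667⌋ = 2.

CE05ep92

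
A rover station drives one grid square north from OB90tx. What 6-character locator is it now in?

Latitude subsquare x = 23; +1 → 24, wraps to 0 = a, carry into square.
Latitude square 0; +1 → 1.
The longitude characters are unchanged.

OB91ta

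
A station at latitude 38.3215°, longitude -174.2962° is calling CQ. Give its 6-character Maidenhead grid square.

AM28uh

Offset from 180°W / 90°S: lon 5.7038°, lat 128.3215°.
Field: lon ⌊5.7038/20⌋ = 0 → A; lat ⌊128.3215/10⌋ = 12 → M.
Square: lon ⌊5.7038/2⌋ = 2; lat ⌊8.3215/1⌋ = 8.
Subsquare: lon ⌊1.7038/0.0833333⌋ = 20 → u; lat ⌊0.3215/0.0416667⌋ = 7 → h.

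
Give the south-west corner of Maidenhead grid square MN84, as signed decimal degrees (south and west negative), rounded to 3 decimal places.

Field M=12, N=13: +12·20° lon, +13·10° lat → SW at lon 60°, lat 40°.
Square 8, 4: +8·2° lon, +4·1° lat → SW at lon 76°, lat 44°.
latitude 44.000, longitude 76.000.

44.000, 76.000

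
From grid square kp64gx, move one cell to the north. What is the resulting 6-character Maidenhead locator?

KP65ga

Latitude subsquare x = 23; +1 → 24, wraps to 0 = a, carry into square.
Latitude square 4; +1 → 5.
The longitude characters are unchanged.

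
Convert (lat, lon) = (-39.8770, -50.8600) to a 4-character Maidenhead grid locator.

Shift to the Maidenhead origin (180°W, 90°S): lon 129.14, lat 50.12.
Field (20°×10°, letters A–R): lon ⌊129.14/20⌋ = 6 → G; lat ⌊50.12/10⌋ = 5 → F.
Square (2°×1°, digits 0–9): lon ⌊9.14/2⌋ = 4; lat ⌊0.12/1⌋ = 0.

GF40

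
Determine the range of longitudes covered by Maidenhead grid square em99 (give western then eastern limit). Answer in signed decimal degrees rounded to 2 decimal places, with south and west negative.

-82.00, -80.00

Field E=4, M=12: +4·20° lon, +12·10° lat → SW at lon -100°, lat 30°.
Square 9, 9: +9·2° lon, +9·1° lat → SW at lon -82°, lat 39°.
Cell spans 2° lon × 1° lat.
west -82.00, east -80.00.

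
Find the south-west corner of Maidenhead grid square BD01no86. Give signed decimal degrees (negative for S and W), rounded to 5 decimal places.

-58.39167, -158.85000

Field B=1, D=3: +1·20° lon, +3·10° lat → SW at lon -160°, lat -60°.
Square 0, 1: +0·2° lon, +1·1° lat → SW at lon -160°, lat -59°.
Subsquare n=13, o=14: +13·0.0833333° lon, +14·0.0416667° lat → SW at lon -158.917°, lat -58.4167°.
Extended square 8, 6: +8·0.00833333° lon, +6·0.00416667° lat → SW at lon -158.85°, lat -58.3917°.
latitude -58.39167, longitude -158.85000.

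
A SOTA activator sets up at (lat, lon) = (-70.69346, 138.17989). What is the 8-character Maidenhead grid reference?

PB99ch13

Shift to the Maidenhead origin (180°W, 90°S): lon 318.17989, lat 19.30654.
Field (20°×10°, letters A–R): 318.17989/20 → 15 → P, 19.30654/10 → 1 → B; chars PB.
Square (2°×1°, digits 0–9): 18.17989/2 → 9, 9.30654/1 → 9; chars 99.
Subsquare (5′×2.5′, letters a–x): 0.17989/0.0833333 → 2 → c, 0.30654/0.0416667 → 7 → h; chars ch.
Extended square (30″×15″, digits 0–9): 0.01322/0.00833333 → 1, 0.01487/0.00416667 → 3; chars 13.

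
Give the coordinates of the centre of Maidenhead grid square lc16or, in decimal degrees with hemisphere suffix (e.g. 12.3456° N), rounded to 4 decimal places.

63.2708° S, 43.2083° E

Field L=11, C=2: +11·20° lon, +2·10° lat → SW at lon 40°, lat -70°.
Square 1, 6: +1·2° lon, +6·1° lat → SW at lon 42°, lat -64°.
Subsquare o=14, r=17: +14·0.0833333° lon, +17·0.0416667° lat → SW at lon 43.1667°, lat -63.2917°.
Cell spans 0.0833333° lon × 0.0416667° lat. Centre is SW corner plus half of each.
latitude 63.2708° S, longitude 43.2083° E.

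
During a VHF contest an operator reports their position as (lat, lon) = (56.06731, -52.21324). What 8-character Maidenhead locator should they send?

Add 180° to longitude and 90° to latitude: 127.78676, 146.06731.
Field: 127.78676/20 → 6 → G, 146.06731/10 → 14 → O; chars GO.
Square: 7.78676/2 → 3, 6.06731/1 → 6; chars 36.
Subsquare: 1.78676/0.0833333 → 21 → v, 0.06731/0.0416667 → 1 → b; chars vb.
Extended square: 0.03676/0.00833333 → 4, 0.02564/0.00416667 → 6; chars 46.

GO36vb46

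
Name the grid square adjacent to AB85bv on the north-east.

AB85cw

Longitude subsquare b = 1; +1 → 2 = c.
Latitude subsquare v = 21; +1 → 22 = w.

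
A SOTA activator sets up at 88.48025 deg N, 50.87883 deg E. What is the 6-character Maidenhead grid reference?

Offset from 180°W / 90°S: lon 230.8788°, lat 178.4803°.
Field: lon ⌊230.8788/20⌋ = 11 → L; lat ⌊178.4803/10⌋ = 17 → R.
Square: lon ⌊10.8788/2⌋ = 5; lat ⌊8.4803/1⌋ = 8.
Subsquare: lon ⌊0.8788/0.0833333⌋ = 10 → k; lat ⌊0.4803/0.0416667⌋ = 11 → l.

LR58kl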